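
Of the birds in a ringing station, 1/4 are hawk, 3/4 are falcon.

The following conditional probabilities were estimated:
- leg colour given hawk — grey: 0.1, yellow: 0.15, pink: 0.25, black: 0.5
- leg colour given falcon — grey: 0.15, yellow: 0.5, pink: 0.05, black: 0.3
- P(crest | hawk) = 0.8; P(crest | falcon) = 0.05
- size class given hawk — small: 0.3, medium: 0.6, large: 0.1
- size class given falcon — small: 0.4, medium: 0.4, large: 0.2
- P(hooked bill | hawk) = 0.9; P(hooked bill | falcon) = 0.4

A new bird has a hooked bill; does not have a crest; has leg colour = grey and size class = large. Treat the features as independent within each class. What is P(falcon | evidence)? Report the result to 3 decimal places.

hawk: 0.25 × 0.1 × (1−0.8) × 0.1 × 0.9 = 0.00045
falcon: 0.75 × 0.15 × (1−0.05) × 0.2 × 0.4 = 0.00855
P(falcon | x) = 0.00855 / 0.009 ≈ 0.950

0.950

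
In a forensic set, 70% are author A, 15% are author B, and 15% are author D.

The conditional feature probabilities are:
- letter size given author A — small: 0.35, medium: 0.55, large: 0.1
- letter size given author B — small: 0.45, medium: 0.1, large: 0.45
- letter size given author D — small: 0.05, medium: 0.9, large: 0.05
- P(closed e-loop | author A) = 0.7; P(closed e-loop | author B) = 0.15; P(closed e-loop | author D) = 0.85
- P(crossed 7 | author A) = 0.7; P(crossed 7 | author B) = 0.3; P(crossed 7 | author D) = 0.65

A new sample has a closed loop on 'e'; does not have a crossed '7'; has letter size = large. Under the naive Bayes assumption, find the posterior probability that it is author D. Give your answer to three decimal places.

0.093

author A: 0.7 × 0.1 × 0.7 × (1−0.7) = 0.0147
author B: 0.15 × 0.45 × 0.15 × (1−0.3) = 0.0070875
author D: 0.15 × 0.05 × 0.85 × (1−0.65) = 0.00223125
P(author D | x) = 0.00223125 / 0.02401875 ≈ 0.093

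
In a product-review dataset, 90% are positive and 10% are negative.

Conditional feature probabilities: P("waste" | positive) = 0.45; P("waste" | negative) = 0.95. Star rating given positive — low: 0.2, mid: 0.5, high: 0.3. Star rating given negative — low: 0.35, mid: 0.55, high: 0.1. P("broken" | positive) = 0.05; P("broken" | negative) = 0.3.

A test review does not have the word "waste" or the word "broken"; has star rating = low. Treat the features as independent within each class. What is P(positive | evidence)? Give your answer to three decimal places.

0.987

positive: 0.9 × (1−0.45) × 0.2 × (1−0.05) = 0.09405
negative: 0.1 × (1−0.95) × 0.35 × (1−0.3) = 0.001225
P(positive | x) = 0.09405 / 0.095275 ≈ 0.987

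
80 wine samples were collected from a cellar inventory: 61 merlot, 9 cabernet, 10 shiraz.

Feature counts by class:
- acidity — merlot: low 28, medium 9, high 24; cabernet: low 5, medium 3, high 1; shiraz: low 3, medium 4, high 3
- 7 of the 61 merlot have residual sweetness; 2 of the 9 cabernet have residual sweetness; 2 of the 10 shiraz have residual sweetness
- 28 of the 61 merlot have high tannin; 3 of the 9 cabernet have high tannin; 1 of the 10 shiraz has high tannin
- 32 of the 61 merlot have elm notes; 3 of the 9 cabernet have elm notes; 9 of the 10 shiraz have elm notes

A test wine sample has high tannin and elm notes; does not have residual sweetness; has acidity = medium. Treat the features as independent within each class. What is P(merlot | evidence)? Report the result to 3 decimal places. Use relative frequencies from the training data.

merlot: (61/80) × (9/61) × (54/61) × (28/61) × (32/61) ≈ 0.0239809
cabernet: (9/80) × (3/9) × (7/9) × (3/9) × (3/9) ≈ 0.00324074
shiraz: (10/80) × (4/10) × (8/10) × (1/10) × (9/10) = 0.0036
P(merlot | x) = 0.0239809 / 0.03082164 ≈ 0.778

0.778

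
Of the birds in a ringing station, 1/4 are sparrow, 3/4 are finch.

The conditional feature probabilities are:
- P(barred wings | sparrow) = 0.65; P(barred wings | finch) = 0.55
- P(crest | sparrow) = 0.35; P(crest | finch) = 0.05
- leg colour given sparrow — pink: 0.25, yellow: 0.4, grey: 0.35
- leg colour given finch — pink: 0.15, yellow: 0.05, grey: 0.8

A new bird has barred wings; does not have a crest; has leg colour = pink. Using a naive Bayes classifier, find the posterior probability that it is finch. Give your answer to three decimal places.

0.690

sparrow: 0.25 × 0.65 × (1−0.35) × 0.25 = 0.02640625
finch: 0.75 × 0.55 × (1−0.05) × 0.15 = 0.05878125
P(finch | x) = 0.05878125 / 0.0851875 ≈ 0.690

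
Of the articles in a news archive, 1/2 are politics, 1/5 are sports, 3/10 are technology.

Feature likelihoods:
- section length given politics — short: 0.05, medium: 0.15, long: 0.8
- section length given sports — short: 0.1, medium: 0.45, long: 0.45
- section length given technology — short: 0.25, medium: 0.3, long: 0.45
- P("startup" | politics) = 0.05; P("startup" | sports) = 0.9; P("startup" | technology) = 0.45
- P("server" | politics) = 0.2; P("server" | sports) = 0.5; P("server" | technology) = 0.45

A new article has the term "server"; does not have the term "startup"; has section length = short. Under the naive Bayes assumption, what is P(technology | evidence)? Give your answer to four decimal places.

politics: 0.5 × 0.05 × (1−0.05) × 0.2 = 0.00475
sports: 0.2 × 0.1 × (1−0.9) × 0.5 = 0.001
technology: 0.3 × 0.25 × (1−0.45) × 0.45 = 0.0185625
P(technology | x) = 0.0185625 / 0.0243125 ≈ 0.7635

0.7635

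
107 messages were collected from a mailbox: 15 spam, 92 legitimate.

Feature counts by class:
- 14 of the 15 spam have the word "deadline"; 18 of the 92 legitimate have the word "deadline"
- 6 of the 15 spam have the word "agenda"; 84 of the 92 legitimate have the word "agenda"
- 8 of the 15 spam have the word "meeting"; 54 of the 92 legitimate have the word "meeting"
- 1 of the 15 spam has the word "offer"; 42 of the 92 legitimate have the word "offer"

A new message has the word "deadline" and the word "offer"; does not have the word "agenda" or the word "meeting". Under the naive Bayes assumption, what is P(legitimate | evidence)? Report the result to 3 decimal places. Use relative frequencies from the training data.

0.530

spam: (15/107) × (14/15) × (9/15) × (7/15) × (1/15) ≈ 0.00244237
legitimate: (92/107) × (18/92) × (8/92) × (38/92) × (42/92) ≈ 0.00275834
P(legitimate | x) = 0.00275834 / 0.00520071 ≈ 0.530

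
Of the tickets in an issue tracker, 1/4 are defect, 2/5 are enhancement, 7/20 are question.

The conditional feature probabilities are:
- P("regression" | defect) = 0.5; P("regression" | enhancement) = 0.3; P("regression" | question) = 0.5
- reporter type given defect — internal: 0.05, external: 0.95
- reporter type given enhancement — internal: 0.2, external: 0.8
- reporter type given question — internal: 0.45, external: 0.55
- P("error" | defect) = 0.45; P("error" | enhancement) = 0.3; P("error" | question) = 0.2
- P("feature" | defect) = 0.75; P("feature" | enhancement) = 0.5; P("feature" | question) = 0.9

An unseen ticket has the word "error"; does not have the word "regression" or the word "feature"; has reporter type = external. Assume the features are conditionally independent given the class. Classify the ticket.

enhancement

defect: 0.25 × (1−0.5) × 0.95 × 0.45 × (1−0.75) = 0.013359375
enhancement: 0.4 × (1−0.3) × 0.8 × 0.3 × (1−0.5) = 0.0336
question: 0.35 × (1−0.5) × 0.55 × 0.2 × (1−0.9) = 0.001925
Highest score → enhancement.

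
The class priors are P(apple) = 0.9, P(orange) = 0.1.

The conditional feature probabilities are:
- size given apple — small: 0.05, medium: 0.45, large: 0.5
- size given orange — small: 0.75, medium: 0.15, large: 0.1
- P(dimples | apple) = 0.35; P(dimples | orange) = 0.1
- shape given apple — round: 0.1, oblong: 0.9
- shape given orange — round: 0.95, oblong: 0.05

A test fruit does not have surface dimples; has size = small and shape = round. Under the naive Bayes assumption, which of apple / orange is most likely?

orange

apple: 0.9 × 0.05 × (1−0.35) × 0.1 = 0.002925
orange: 0.1 × 0.75 × (1−0.1) × 0.95 = 0.064125
Highest score → orange.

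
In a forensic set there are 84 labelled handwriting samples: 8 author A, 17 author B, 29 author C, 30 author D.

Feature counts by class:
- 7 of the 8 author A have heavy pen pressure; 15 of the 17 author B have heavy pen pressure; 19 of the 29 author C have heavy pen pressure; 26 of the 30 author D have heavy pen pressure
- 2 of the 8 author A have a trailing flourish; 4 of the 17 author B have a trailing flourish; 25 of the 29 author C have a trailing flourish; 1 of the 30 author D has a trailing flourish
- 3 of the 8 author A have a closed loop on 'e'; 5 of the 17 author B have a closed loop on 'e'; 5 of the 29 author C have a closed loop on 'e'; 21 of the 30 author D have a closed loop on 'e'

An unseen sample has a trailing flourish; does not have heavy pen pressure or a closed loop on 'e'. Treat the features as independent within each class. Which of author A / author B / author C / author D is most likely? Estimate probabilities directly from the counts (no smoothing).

author C

author A: (8/84) × (1/8) × (2/8) × (5/8) ≈ 0.00186012
author B: (17/84) × (2/17) × (4/17) × (12/17) ≈ 0.00395452
author C: (29/84) × (10/29) × (25/29) × (24/29) ≈ 0.0849329
author D: (30/84) × (4/30) × (1/30) × (9/30) ≈ 0.00047619
Highest score → author C.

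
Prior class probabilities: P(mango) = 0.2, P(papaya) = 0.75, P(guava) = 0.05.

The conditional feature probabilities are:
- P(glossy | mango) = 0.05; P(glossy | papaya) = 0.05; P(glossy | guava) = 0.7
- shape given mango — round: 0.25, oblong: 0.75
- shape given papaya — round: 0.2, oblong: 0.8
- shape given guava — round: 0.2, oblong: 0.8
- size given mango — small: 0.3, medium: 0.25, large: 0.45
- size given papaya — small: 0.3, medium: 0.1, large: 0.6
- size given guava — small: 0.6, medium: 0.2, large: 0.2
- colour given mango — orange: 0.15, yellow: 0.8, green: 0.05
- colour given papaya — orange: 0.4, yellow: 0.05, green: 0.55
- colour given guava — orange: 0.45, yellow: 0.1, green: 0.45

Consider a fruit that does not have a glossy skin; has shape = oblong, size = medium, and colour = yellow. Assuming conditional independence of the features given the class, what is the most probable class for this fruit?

mango: 0.2 × (1−0.05) × 0.75 × 0.25 × 0.8 = 0.0285
papaya: 0.75 × (1−0.05) × 0.8 × 0.1 × 0.05 = 0.00285
guava: 0.05 × (1−0.7) × 0.8 × 0.2 × 0.1 = 0.00024
Highest score → mango.

mango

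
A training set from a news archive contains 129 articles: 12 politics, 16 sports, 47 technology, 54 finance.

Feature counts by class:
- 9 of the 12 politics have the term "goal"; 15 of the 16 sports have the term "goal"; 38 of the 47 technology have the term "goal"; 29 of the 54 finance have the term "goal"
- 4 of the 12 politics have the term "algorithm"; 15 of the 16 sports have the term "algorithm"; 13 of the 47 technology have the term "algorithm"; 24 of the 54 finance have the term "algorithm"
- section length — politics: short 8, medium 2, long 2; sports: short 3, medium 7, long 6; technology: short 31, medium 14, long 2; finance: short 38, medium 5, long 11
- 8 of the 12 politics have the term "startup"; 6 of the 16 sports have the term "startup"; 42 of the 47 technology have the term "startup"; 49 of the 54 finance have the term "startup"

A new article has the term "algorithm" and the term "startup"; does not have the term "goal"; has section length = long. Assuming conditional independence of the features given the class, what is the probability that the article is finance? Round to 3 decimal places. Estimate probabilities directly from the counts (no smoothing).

0.859

politics: (12/129) × (3/12) × (4/12) × (2/12) × (8/12) ≈ 0.000861326
sports: (16/129) × (1/16) × (15/16) × (6/16) × (6/16) ≈ 0.00102198
technology: (47/129) × (9/47) × (13/47) × (2/47) × (42/47) ≈ 0.000733807
finance: (54/129) × (25/54) × (24/54) × (11/54) × (49/54) ≈ 0.015921
P(finance | x) = 0.015921 / 0.018538113 ≈ 0.859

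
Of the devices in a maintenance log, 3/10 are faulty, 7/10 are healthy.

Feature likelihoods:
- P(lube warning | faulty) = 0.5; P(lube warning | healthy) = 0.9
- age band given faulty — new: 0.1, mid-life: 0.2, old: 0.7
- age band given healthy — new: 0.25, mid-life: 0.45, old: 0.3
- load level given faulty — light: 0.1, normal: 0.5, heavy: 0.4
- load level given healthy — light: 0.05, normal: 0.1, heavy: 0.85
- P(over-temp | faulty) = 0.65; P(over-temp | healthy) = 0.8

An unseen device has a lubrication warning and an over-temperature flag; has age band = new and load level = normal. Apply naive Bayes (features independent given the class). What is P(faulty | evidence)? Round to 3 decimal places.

0.279

faulty: 0.3 × 0.5 × 0.1 × 0.5 × 0.65 = 0.004875
healthy: 0.7 × 0.9 × 0.25 × 0.1 × 0.8 = 0.0126
P(faulty | x) = 0.004875 / 0.017475 ≈ 0.279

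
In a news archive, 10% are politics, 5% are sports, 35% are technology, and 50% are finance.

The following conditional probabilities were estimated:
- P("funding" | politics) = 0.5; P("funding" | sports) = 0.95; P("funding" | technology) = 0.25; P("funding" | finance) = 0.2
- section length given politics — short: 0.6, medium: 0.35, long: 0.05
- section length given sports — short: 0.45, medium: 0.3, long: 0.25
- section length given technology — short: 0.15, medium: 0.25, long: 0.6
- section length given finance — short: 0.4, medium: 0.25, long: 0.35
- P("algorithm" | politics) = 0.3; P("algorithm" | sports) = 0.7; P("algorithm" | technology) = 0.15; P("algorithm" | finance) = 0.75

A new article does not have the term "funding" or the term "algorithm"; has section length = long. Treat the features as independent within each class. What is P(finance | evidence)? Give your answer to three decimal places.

politics: 0.1 × (1−0.5) × 0.05 × (1−0.3) = 0.00175
sports: 0.05 × (1−0.95) × 0.25 × (1−0.7) = 0.0001875
technology: 0.35 × (1−0.25) × 0.6 × (1−0.15) = 0.133875
finance: 0.5 × (1−0.2) × 0.35 × (1−0.75) = 0.035
P(finance | x) = 0.035 / 0.1708125 ≈ 0.205

0.205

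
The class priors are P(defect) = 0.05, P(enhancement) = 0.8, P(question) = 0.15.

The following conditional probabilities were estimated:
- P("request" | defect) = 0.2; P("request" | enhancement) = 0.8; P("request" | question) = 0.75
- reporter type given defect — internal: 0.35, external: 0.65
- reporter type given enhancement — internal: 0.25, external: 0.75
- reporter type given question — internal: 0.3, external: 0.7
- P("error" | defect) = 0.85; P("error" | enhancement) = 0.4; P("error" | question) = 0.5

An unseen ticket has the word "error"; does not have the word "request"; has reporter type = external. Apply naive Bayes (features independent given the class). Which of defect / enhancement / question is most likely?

enhancement

defect: 0.05 × (1−0.2) × 0.65 × 0.85 = 0.0221
enhancement: 0.8 × (1−0.8) × 0.75 × 0.4 = 0.048
question: 0.15 × (1−0.75) × 0.7 × 0.5 = 0.013125
Highest score → enhancement.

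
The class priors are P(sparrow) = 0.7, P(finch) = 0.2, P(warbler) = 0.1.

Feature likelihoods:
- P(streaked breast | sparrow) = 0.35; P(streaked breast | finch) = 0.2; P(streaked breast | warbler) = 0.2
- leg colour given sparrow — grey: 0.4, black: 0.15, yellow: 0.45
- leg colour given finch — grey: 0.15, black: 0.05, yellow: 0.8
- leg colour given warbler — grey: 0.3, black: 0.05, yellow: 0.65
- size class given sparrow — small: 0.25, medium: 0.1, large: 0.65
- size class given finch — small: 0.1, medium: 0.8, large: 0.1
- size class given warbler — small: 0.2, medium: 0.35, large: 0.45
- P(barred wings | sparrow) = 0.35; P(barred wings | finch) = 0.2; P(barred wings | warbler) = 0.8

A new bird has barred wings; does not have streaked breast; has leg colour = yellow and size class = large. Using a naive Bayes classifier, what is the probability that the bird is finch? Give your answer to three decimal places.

0.038

sparrow: 0.7 × (1−0.35) × 0.45 × 0.65 × 0.35 = 0.046580625
finch: 0.2 × (1−0.2) × 0.8 × 0.1 × 0.2 = 0.00256
warbler: 0.1 × (1−0.2) × 0.65 × 0.45 × 0.8 = 0.01872
P(finch | x) = 0.00256 / 0.067860625 ≈ 0.038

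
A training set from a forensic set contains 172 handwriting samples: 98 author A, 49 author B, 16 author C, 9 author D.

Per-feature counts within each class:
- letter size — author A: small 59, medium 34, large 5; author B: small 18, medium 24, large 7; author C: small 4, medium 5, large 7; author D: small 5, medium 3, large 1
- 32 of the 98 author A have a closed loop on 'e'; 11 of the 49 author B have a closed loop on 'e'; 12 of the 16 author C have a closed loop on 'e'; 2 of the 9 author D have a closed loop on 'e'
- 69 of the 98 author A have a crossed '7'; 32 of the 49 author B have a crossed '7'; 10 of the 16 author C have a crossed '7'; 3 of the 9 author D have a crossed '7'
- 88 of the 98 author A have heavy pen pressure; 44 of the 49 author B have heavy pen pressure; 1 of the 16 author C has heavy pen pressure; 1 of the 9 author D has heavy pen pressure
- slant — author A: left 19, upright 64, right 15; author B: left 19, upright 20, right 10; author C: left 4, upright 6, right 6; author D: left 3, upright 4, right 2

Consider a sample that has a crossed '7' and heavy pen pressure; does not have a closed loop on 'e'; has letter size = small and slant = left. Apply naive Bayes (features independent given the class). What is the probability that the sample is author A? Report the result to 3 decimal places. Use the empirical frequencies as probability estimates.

0.601

author A: (98/172) × (59/98) × (66/98) × (69/98) × (88/98) × (19/98) ≈ 0.0283171
author B: (49/172) × (18/49) × (38/49) × (32/49) × (44/49) × (19/49) ≈ 0.0184544
author C: (16/172) × (4/16) × (4/16) × (10/16) × (1/16) × (4/16) ≈ 0.0000567769
author D: (9/172) × (5/9) × (7/9) × (3/9) × (1/9) × (3/9) ≈ 0.000279134
P(author A | x) = 0.0283171 / 0.0471074109 ≈ 0.601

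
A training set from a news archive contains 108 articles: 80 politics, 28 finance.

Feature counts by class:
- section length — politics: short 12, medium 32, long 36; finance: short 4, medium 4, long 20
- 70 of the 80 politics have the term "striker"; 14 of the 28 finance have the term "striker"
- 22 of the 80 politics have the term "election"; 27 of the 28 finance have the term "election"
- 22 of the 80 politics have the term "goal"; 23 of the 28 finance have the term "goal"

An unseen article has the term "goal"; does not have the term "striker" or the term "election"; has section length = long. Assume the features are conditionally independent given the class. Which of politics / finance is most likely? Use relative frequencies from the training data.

politics: (80/108) × (36/80) × (10/80) × (58/80) × (22/80) ≈ 0.00830729
finance: (28/108) × (20/28) × (14/28) × (1/28) × (23/28) ≈ 0.00271636
Highest score → politics.

politics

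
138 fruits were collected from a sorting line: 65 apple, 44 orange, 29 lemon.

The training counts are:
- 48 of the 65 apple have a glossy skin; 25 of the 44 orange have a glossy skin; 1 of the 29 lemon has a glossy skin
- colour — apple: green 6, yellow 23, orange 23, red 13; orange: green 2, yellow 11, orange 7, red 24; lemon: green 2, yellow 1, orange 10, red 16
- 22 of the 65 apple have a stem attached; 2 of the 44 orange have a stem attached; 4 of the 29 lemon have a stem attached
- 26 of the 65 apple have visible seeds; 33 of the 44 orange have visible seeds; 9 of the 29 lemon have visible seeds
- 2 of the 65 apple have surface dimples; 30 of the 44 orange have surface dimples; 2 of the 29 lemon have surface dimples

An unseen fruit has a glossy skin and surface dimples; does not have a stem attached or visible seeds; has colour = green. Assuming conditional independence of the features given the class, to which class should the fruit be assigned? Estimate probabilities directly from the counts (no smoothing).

orange

apple: (65/138) × (48/65) × (6/65) × (43/65) × (39/65) × (2/65) ≈ 0.000392124
orange: (44/138) × (25/44) × (2/44) × (42/44) × (11/44) × (30/44) ≈ 0.00133981
lemon: (29/138) × (1/29) × (2/29) × (25/29) × (20/29) × (2/29) ≈ 0.0000204908
Highest score → orange.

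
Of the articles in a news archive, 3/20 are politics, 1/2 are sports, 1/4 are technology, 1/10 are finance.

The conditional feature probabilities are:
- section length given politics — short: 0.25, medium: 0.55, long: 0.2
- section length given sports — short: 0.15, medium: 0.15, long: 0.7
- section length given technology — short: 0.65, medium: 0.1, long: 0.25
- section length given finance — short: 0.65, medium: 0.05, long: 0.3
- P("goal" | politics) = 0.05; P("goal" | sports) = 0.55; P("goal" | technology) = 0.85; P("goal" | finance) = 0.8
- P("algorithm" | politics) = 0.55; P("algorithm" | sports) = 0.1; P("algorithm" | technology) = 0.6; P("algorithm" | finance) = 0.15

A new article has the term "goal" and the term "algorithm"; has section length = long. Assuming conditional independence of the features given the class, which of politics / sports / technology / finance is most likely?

technology

politics: 0.15 × 0.2 × 0.05 × 0.55 = 0.000825
sports: 0.5 × 0.7 × 0.55 × 0.1 = 0.01925
technology: 0.25 × 0.25 × 0.85 × 0.6 = 0.031875
finance: 0.1 × 0.3 × 0.8 × 0.15 = 0.0036
Highest score → technology.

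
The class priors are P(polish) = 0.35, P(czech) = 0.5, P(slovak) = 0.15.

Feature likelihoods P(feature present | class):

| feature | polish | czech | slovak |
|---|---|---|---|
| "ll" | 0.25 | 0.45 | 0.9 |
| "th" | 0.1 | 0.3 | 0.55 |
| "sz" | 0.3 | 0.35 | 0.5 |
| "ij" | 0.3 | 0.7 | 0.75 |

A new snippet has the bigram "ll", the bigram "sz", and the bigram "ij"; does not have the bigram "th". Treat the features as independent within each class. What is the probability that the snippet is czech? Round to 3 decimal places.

0.564

polish: 0.35 × 0.25 × (1−0.1) × 0.3 × 0.3 = 0.0070875
czech: 0.5 × 0.45 × (1−0.3) × 0.35 × 0.7 = 0.0385875
slovak: 0.15 × 0.9 × (1−0.55) × 0.5 × 0.75 = 0.02278125
P(czech | x) = 0.0385875 / 0.06845625 ≈ 0.564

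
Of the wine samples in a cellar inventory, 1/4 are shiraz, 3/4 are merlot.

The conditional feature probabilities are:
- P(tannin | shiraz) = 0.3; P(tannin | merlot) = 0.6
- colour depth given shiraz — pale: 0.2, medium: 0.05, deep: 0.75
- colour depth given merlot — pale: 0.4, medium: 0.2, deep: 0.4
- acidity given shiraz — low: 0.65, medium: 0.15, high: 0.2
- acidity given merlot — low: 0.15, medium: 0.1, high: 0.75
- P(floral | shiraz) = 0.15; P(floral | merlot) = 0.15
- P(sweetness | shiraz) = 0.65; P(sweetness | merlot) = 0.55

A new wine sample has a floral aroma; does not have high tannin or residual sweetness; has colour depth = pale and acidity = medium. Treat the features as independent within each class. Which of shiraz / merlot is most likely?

merlot

shiraz: 0.25 × (1−0.3) × 0.2 × 0.15 × 0.15 × (1−0.65) = 0.000275625
merlot: 0.75 × (1−0.6) × 0.4 × 0.1 × 0.15 × (1−0.55) = 0.00081
Highest score → merlot.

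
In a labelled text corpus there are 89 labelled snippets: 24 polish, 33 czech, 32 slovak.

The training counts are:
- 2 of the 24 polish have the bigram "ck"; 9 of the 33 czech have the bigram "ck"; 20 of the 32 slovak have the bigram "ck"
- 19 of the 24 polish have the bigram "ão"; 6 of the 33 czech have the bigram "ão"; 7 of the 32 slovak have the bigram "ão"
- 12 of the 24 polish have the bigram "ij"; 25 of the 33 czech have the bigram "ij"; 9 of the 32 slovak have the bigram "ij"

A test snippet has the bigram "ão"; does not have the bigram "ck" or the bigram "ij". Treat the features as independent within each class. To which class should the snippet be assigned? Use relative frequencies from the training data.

polish: (24/89) × (22/24) × (19/24) × (12/24) ≈ 0.0978464
czech: (33/89) × (24/33) × (6/33) × (8/33) ≈ 0.011886
slovak: (32/89) × (12/32) × (7/32) × (23/32) ≈ 0.0211991
Highest score → polish.

polish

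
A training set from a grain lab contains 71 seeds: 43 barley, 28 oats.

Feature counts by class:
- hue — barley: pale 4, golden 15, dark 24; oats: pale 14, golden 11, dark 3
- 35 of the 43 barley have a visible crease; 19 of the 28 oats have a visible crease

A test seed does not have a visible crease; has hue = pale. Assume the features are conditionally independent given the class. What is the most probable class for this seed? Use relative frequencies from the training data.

oats

barley: (43/71) × (4/43) × (8/43) ≈ 0.0104815
oats: (28/71) × (14/28) × (9/28) ≈ 0.0633803
Highest score → oats.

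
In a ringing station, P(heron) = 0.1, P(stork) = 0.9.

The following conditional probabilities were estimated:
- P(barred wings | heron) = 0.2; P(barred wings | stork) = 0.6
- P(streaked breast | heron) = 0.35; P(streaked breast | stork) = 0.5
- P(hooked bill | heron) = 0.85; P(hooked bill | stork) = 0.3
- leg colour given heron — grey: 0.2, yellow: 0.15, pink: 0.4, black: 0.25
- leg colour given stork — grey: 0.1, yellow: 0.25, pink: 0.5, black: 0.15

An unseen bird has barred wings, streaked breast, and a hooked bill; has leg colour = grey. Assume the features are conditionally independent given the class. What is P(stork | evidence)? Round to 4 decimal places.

0.8719

heron: 0.1 × 0.2 × 0.35 × 0.85 × 0.2 = 0.00119
stork: 0.9 × 0.6 × 0.5 × 0.3 × 0.1 = 0.0081
P(stork | x) = 0.0081 / 0.00929 ≈ 0.8719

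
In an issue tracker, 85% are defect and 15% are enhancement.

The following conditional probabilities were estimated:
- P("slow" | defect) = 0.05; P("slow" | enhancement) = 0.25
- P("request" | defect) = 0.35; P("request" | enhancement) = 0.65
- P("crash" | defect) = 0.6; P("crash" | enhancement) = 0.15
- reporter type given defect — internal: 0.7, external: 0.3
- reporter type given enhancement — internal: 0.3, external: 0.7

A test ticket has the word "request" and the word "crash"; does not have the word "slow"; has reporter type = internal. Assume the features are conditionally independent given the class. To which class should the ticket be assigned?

defect

defect: 0.85 × (1−0.05) × 0.35 × 0.6 × 0.7 = 0.1187025
enhancement: 0.15 × (1−0.25) × 0.65 × 0.15 × 0.3 = 0.003290625
Highest score → defect.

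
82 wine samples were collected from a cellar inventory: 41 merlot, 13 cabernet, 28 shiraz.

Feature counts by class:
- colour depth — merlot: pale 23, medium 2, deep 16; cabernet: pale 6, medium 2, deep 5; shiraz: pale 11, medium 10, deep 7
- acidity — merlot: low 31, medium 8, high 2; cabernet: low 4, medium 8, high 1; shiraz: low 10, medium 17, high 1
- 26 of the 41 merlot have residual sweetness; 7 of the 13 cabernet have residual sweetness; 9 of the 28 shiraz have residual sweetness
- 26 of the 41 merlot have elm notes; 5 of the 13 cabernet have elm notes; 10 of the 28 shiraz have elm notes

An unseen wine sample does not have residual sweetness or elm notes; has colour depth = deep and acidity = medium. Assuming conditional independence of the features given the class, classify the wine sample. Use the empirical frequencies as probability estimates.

shiraz

merlot: (41/82) × (16/41) × (8/41) × (15/41) × (15/41) ≈ 0.00509597
cabernet: (13/82) × (5/13) × (8/13) × (6/13) × (8/13) ≈ 0.0106575
shiraz: (28/82) × (7/28) × (17/28) × (19/28) × (18/28) ≈ 0.0226092
Highest score → shiraz.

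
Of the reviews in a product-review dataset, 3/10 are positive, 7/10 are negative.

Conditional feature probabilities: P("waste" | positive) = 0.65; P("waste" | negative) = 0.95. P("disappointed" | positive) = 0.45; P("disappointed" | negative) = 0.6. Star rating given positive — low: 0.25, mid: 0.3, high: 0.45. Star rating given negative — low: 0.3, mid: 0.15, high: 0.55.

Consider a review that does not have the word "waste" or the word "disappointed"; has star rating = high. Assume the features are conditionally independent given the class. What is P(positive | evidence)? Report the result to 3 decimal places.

positive: 0.3 × (1−0.65) × (1−0.45) × 0.45 = 0.0259875
negative: 0.7 × (1−0.95) × (1−0.6) × 0.55 = 0.0077
P(positive | x) = 0.0259875 / 0.0336875 ≈ 0.771

0.771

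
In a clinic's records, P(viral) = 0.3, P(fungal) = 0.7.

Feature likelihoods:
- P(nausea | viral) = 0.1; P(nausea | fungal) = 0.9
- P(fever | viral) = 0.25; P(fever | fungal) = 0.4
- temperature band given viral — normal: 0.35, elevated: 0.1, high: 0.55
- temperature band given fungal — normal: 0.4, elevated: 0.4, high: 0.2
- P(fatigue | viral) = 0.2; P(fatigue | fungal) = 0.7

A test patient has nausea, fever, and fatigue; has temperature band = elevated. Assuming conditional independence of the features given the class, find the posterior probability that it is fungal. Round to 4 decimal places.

0.9979

viral: 0.3 × 0.1 × 0.25 × 0.1 × 0.2 = 0.00015
fungal: 0.7 × 0.9 × 0.4 × 0.4 × 0.7 = 0.07056
P(fungal | x) = 0.07056 / 0.07071 ≈ 0.9979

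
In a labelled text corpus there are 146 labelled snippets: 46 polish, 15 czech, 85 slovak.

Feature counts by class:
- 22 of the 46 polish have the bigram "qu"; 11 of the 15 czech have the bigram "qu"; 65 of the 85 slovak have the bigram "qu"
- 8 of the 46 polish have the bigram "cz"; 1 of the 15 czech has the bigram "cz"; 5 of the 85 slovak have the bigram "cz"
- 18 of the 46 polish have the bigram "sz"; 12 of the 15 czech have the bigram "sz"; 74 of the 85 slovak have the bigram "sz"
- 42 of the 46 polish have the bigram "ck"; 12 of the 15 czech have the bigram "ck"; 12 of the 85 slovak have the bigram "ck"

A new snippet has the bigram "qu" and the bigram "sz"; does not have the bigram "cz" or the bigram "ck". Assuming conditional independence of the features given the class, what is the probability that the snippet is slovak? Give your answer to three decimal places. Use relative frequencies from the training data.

0.953

polish: (46/146) × (22/46) × (38/46) × (18/46) × (4/46) ≈ 0.00423558
czech: (15/146) × (11/15) × (14/15) × (12/15) × (3/15) ≈ 0.0112511
slovak: (85/146) × (65/85) × (80/85) × (74/85) × (73/85) ≈ 0.313291
P(slovak | x) = 0.313291 / 0.32877768 ≈ 0.953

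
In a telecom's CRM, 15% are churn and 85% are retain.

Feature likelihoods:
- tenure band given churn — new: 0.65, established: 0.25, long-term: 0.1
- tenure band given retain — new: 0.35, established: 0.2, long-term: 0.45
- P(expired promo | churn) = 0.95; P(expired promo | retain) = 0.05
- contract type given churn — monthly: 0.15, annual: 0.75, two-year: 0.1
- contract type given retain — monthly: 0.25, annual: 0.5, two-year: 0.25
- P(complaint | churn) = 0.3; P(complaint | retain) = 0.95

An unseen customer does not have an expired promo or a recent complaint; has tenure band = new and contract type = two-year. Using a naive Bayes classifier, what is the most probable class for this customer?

retain

churn: 0.15 × 0.65 × (1−0.95) × 0.1 × (1−0.3) = 0.00034125
retain: 0.85 × 0.35 × (1−0.05) × 0.25 × (1−0.95) = 0.0035328125
Highest score → retain.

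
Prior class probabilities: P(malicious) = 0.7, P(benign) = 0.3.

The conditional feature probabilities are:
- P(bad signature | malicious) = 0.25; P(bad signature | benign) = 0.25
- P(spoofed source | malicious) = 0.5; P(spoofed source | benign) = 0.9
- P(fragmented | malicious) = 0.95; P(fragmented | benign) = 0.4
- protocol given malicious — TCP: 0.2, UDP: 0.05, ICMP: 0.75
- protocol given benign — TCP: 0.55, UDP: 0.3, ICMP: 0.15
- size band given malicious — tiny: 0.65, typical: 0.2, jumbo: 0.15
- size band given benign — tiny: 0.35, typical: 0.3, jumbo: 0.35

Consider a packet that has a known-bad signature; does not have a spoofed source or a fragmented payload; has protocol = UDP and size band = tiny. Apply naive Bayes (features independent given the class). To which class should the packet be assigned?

malicious: 0.7 × 0.25 × (1−0.5) × (1−0.95) × 0.05 × 0.65 = 0.0001421875
benign: 0.3 × 0.25 × (1−0.9) × (1−0.4) × 0.3 × 0.35 = 0.0004725
Highest score → benign.

benign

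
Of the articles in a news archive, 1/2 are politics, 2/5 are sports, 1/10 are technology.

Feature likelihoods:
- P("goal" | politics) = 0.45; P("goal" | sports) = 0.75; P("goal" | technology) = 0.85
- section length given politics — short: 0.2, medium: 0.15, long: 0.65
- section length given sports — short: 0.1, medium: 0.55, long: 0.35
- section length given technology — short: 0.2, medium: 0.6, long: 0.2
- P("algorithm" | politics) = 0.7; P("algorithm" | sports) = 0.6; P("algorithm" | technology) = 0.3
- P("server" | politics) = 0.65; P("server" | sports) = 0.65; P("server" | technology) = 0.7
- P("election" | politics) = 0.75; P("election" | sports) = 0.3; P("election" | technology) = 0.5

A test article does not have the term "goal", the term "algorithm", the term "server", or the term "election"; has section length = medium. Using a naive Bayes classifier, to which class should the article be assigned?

sports

politics: 0.5 × (1−0.45) × 0.15 × (1−0.7) × (1−0.65) × (1−0.75) = 0.0010828125
sports: 0.4 × (1−0.75) × 0.55 × (1−0.6) × (1−0.65) × (1−0.3) = 0.00539
technology: 0.1 × (1−0.85) × 0.6 × (1−0.3) × (1−0.7) × (1−0.5) = 0.000945
Highest score → sports.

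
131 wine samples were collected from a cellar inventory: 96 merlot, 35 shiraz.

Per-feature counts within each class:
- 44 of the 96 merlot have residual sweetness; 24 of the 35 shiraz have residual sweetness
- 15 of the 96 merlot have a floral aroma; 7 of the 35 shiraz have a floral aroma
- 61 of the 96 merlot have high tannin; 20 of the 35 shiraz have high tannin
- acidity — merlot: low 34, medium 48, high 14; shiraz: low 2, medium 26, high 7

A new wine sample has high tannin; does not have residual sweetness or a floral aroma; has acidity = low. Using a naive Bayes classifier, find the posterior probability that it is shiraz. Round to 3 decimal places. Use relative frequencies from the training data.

0.028

merlot: (96/131) × (52/96) × (81/96) × (61/96) × (34/96) ≈ 0.0753724
shiraz: (35/131) × (11/35) × (28/35) × (20/35) × (2/35) ≈ 0.00219349
P(shiraz | x) = 0.00219349 / 0.07756589 ≈ 0.028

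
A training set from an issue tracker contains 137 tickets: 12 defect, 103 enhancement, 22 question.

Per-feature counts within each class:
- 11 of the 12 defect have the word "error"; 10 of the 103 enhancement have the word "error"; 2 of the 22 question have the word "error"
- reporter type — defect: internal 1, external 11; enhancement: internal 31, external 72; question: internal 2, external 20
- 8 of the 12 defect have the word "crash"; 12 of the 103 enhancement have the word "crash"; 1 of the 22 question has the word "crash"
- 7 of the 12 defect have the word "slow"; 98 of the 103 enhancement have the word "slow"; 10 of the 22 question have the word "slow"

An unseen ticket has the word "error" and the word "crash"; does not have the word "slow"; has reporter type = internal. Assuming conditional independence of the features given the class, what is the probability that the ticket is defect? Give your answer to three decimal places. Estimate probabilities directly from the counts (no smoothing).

defect: (12/137) × (11/12) × (1/12) × (8/12) × (5/12) ≈ 0.00185861
enhancement: (103/137) × (10/103) × (31/103) × (12/103) × (5/103) ≈ 0.000124246
question: (22/137) × (2/22) × (2/22) × (1/22) × (12/22) ≈ 0.0000329043
P(defect | x) = 0.00185861 / 0.0020157603 ≈ 0.922

0.922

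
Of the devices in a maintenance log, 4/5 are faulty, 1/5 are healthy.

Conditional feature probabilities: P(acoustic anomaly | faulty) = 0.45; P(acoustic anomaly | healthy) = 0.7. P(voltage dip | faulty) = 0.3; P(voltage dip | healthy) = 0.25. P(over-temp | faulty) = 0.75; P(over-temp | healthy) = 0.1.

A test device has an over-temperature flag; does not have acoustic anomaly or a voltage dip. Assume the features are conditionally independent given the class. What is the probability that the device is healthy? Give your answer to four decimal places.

faulty: 0.8 × (1−0.45) × (1−0.3) × 0.75 = 0.231
healthy: 0.2 × (1−0.7) × (1−0.25) × 0.1 = 0.0045
P(healthy | x) = 0.0045 / 0.2355 ≈ 0.0191

0.0191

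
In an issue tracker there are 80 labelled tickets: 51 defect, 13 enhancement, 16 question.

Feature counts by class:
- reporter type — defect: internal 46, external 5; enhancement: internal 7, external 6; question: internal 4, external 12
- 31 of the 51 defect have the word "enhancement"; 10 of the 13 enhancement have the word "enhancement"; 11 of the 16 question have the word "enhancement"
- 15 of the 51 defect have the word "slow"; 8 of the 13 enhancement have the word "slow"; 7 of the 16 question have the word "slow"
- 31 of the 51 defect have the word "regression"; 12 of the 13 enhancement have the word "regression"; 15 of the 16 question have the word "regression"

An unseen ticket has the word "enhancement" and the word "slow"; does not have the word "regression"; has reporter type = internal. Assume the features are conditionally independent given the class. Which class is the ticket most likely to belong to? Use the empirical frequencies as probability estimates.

defect

defect: (51/80) × (46/51) × (31/51) × (15/51) × (20/51) ≈ 0.0403125
enhancement: (13/80) × (7/13) × (10/13) × (8/13) × (1/13) ≈ 0.00318616
question: (16/80) × (4/16) × (11/16) × (7/16) × (1/16) = 0.00093994140625
Highest score → defect.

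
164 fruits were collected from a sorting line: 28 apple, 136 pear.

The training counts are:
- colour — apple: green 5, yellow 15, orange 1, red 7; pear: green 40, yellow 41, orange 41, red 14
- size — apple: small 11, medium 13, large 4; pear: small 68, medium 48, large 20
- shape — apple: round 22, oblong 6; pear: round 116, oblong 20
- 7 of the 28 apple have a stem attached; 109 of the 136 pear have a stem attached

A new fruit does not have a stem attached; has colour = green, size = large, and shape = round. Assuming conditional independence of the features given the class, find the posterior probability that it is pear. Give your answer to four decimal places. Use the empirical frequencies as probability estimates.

apple: (28/164) × (5/28) × (4/28) × (22/28) × (21/28) ≈ 0.00256658
pear: (136/164) × (40/136) × (20/136) × (116/136) × (27/136) ≈ 0.00607367
P(pear | x) = 0.00607367 / 0.00864025 ≈ 0.7030

0.7030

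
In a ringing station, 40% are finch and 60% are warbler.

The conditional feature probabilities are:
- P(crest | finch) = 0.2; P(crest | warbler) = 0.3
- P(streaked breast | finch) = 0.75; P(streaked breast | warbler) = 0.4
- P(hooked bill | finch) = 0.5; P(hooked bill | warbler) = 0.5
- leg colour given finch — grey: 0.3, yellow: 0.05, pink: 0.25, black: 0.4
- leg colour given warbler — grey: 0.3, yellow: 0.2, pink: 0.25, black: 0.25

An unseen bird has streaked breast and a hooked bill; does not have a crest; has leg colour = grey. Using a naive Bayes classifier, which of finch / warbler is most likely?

finch

finch: 0.4 × (1−0.2) × 0.75 × 0.5 × 0.3 = 0.036
warbler: 0.6 × (1−0.3) × 0.4 × 0.5 × 0.3 = 0.0252
Highest score → finch.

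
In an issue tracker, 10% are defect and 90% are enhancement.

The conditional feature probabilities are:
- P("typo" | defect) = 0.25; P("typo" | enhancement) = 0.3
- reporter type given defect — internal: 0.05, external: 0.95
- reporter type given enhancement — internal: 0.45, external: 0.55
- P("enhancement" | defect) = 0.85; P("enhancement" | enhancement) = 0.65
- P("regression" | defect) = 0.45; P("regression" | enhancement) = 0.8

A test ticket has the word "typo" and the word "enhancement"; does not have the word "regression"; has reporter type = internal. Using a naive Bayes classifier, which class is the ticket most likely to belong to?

enhancement

defect: 0.1 × 0.25 × 0.05 × 0.85 × (1−0.45) = 0.000584375
enhancement: 0.9 × 0.3 × 0.45 × 0.65 × (1−0.8) = 0.015795
Highest score → enhancement.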